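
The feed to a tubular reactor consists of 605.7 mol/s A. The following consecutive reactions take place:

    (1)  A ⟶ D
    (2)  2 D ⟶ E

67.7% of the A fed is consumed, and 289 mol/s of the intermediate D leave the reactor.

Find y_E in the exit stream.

Conversion of A: A consumed = 1ξ₁ = 0.677 × 605.7 → ξ₁ = 410.1 mol/s.
D balance: n_D = 0 + 1ξ₁ − 2ξ₂ = 289 → ξ₂ = (1·410.1 − 289)/2 = 60.53 mol/s.
Outlet amounts (n = n₀ + Σ ν·ξ):
  A: 605.7 − 1(410.1) = 195.6
  D: 0 + 1(410.1) − 2(60.53) = 289
  E: 0 + 1(60.53) = 60.53
Total out = 545.2 mol/s; y_E = 60.53 / 545.2 = 0.111.

0.111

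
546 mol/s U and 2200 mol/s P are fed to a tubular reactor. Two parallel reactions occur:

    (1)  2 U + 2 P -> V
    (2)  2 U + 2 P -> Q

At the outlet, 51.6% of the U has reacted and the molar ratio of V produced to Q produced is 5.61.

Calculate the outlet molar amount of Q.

21.3 mol/s

Conversion of U: U consumed = 0.516 × 546 = 281.7 mol/s = 2ξ₁ + 2ξ₂.
Selectivity: 1ξ₁ / (1ξ₂) = 5.61 → ξ₁ = 5.61 ξ₂.
Substitute: (2·5.61 + 2) ξ₂ = 281.7 → ξ₂ = 21.31 mol/s, ξ₁ = 119.6 mol/s.
Outlet amounts (n = n₀ + Σ ν·ξ):
  U: 546 − 2(119.6) − 2(21.31) = 264.3
  P: 2200 − 2(119.6) − 2(21.31) = 1918
  V: 0 + 1(119.6) = 119.6
  Q: 0 + 1(21.31) = 21.31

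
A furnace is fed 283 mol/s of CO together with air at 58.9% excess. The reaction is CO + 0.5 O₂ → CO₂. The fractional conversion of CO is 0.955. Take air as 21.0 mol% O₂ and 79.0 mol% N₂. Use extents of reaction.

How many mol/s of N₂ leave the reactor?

846 mol/s

Stoichiometric O₂ = 0.5 × 283 = 141.5 mol/s; O₂ fed = 141.5 × 1.589 = 224.8 mol/s.
N₂ fed = 224.8 × 79/21 = 845.8 mol/s.
Fuel reacted = 0.955 × 283 → ξ = 270.3 mol/s.
Outlet (n = n₀ + ν ξ):
  CO: 283 − 1(270.3) = 12.74
  O₂: 224.8 − 0.5(270.3) = 89.71
  N₂: 845.8 (inert)
  CO₂: 0 + 1(270.3) = 270.3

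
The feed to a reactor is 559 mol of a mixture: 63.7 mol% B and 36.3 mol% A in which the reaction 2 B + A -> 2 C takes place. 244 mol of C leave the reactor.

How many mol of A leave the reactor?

80.9 mol

For C: n = n₀ + 2ξ → 244 = 0 + 2ξ, giving ξ = 122 mol.
Outlet amounts (n = n₀ + ν ξ):
  B: 356.1 − 2(122) = 112.1
  A: 202.9 − 1(122) = 80.92
  C: 0 + 2(122) = 244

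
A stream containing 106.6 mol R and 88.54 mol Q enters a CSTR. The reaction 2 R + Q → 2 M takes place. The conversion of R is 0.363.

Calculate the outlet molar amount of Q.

69.2 mol

R reacted = 0.363 × 106.6 = 38.7 mol; ν_R = −2, so ξ = 38.7/2 = 19.35 mol.
Outlet amounts (n = n₀ + ν ξ):
  R: 106.6 − 2(19.35) = 67.9
  Q: 88.54 − 1(19.35) = 69.19
  M: 0 + 2(19.35) = 38.7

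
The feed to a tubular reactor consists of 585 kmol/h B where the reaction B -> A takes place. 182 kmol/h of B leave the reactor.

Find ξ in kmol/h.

For B: n = n₀ − 1ξ → 182 = 585 − 1ξ, giving ξ = 403 kmol/h.
Outlet amounts (n = n₀ + ν ξ):
  B: 585 − 1(403) = 182
  A: 0 + 1(403) = 403

ξ = 403 kmol/h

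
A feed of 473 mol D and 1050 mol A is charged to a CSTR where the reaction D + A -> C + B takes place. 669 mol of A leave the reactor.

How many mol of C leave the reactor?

381 mol

For A: n = n₀ − 1ξ → 669 = 1050 − 1ξ, giving ξ = 381 mol.
Outlet amounts (n = n₀ + ν ξ):
  D: 473 − 1(381) = 92
  A: 1050 − 1(381) = 669
  C: 0 + 1(381) = 381
  B: 0 + 1(381) = 381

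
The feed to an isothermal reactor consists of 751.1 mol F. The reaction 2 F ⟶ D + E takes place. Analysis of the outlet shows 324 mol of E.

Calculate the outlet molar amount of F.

103 mol

For E: n = n₀ + 1ξ → 324 = 0 + 1ξ, giving ξ = 324 mol.
Outlet amounts (n = n₀ + ν ξ):
  F: 751.1 − 2(324) = 103.1
  D: 0 + 1(324) = 324
  E: 0 + 1(324) = 324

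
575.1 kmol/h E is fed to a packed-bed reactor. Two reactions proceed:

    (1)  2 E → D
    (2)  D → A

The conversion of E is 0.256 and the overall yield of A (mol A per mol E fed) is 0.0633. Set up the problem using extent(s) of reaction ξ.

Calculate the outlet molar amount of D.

Conversion of E: E consumed = 2ξ₁ = 0.256 × 575.1 → ξ₁ = 73.61 kmol/h.
Yield of A: 1ξ₂ / 575.1 = 0.0633 → ξ₂ = 36.4 kmol/h.
Outlet amounts (n = n₀ + Σ ν·ξ):
  E: 575.1 − 2(73.61) = 427.9
  D: 0 + 1(73.61) − 1(36.4) = 37.21
  A: 0 + 1(36.4) = 36.4

37.2 kmol/h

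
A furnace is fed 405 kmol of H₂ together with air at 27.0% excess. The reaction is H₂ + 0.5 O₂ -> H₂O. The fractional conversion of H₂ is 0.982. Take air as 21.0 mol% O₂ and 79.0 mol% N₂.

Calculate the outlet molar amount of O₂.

58.3 kmol

Stoichiometric O₂ = 0.5 × 405 = 202.5 kmol; O₂ fed = 202.5 × 1.270 = 257.2 kmol.
N₂ fed = 257.2 × 79/21 = 967.5 kmol.
Fuel reacted = 0.982 × 405 → ξ = 397.7 kmol.
Outlet (n = n₀ + ν ξ):
  H₂: 405 − 1(397.7) = 7.29
  O₂: 257.2 − 0.5(397.7) = 58.32
  N₂: 967.5 (inert)
  H₂O: 0 + 1(397.7) = 397.7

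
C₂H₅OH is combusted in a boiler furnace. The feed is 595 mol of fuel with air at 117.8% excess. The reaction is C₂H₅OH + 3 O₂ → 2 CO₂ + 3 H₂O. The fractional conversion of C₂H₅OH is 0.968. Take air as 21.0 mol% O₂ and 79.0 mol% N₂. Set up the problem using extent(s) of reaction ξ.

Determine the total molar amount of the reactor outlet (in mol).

Stoichiometric O₂ = 3 × 595 = 1785 mol; O₂ fed = 1785 × 2.178 = 3888 mol.
N₂ fed = 3888 × 79/21 = 14630 mol.
Fuel reacted = 0.968 × 595 → ξ = 576 mol.
Outlet (n = n₀ + ν ξ):
  C₂H₅OH: 595 − 1(576) = 19.04
  O₂: 3888 − 3(576) = 2160
  N₂: 14630 (inert)
  CO₂: 0 + 2(576) = 1152
  H₂O: 0 + 3(576) = 1728
Total out = 19.04 + 2160 + 14630 + 1152 + 1728 = 19680 mol.

19700 mol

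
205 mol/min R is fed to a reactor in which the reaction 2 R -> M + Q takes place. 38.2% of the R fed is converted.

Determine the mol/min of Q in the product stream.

R reacted = 0.382 × 205 = 78.31 mol/min; ν_R = −2, so ξ = 78.31/2 = 39.16 mol/min.
Outlet amounts (n = n₀ + ν ξ):
  R: 205 − 2(39.16) = 126.7
  M: 0 + 1(39.16) = 39.16
  Q: 0 + 1(39.16) = 39.16

39.2 mol/min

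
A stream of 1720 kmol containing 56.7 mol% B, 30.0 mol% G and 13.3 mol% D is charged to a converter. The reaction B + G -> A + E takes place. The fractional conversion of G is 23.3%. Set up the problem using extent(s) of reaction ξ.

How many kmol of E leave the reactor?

G reacted = 0.233 × 516 = 120.2 kmol; ν_G = −1, so ξ = 120.2/1 = 120.2 kmol.
Outlet amounts (n = n₀ + ν ξ):
  B: 975.2 − 1(120.2) = 855
  G: 516 − 1(120.2) = 395.8
  A: 0 + 1(120.2) = 120.2
  E: 0 + 1(120.2) = 120.2
  D: 228.8 (inert)

120 kmol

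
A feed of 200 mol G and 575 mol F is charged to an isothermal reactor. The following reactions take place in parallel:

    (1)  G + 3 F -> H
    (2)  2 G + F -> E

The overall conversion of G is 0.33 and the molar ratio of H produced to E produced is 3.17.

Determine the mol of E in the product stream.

Conversion of G: G consumed = 0.33 × 200 = 66 mol = 1ξ₁ + 2ξ₂.
Selectivity: 1ξ₁ / (1ξ₂) = 3.17 → ξ₁ = 3.17 ξ₂.
Substitute: (1·3.17 + 2) ξ₂ = 66 → ξ₂ = 12.77 mol, ξ₁ = 40.47 mol.
Outlet amounts (n = n₀ + Σ ν·ξ):
  G: 200 − 1(40.47) − 2(12.77) = 134
  F: 575 − 3(40.47) − 1(12.77) = 440.8
  H: 0 + 1(40.47) = 40.47
  E: 0 + 1(12.77) = 12.77

12.8 mol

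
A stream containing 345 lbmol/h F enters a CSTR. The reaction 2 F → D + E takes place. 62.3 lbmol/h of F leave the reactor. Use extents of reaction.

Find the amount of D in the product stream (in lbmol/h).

141 lbmol/h

For F: n = n₀ − 2ξ → 62.3 = 345 − 2ξ, giving ξ = 141.3 lbmol/h.
Outlet amounts (n = n₀ + ν ξ):
  F: 345 − 2(141.3) = 62.3
  D: 0 + 1(141.3) = 141.3
  E: 0 + 1(141.3) = 141.3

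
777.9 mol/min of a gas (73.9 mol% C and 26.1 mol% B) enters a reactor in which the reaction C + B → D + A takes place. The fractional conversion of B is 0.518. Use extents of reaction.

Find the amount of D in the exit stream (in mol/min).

105 mol/min

B reacted = 0.518 × 203 = 105.2 mol/min; ν_B = −1, so ξ = 105.2/1 = 105.2 mol/min.
Outlet amounts (n = n₀ + ν ξ):
  C: 574.9 − 1(105.2) = 469.7
  B: 203 − 1(105.2) = 97.86
  D: 0 + 1(105.2) = 105.2
  A: 0 + 1(105.2) = 105.2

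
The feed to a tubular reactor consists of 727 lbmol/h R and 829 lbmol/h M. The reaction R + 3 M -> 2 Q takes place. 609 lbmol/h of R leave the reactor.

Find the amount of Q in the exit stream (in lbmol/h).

For R: n = n₀ − 1ξ → 609 = 727 − 1ξ, giving ξ = 118 lbmol/h.
Outlet amounts (n = n₀ + ν ξ):
  R: 727 − 1(118) = 609
  M: 829 − 3(118) = 475
  Q: 0 + 2(118) = 236

236 lbmol/h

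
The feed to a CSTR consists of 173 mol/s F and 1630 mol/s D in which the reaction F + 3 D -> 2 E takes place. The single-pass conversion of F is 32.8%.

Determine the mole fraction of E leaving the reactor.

0.0672

F reacted = 0.328 × 173 = 56.74 mol/s; ν_F = −1, so ξ = 56.74/1 = 56.74 mol/s.
Outlet amounts (n = n₀ + ν ξ):
  F: 173 − 1(56.74) = 116.3
  D: 1630 − 3(56.74) = 1460
  E: 0 + 2(56.74) = 113.5
Total out = 1690 mol/s; y_E = 113.5 / 1690 = 0.06717.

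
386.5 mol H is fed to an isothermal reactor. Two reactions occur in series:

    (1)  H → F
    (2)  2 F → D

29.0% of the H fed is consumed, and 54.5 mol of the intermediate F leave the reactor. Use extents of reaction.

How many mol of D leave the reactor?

28.8 mol

Conversion of H: H consumed = 1ξ₁ = 0.29 × 386.5 → ξ₁ = 112.1 mol.
F balance: n_F = 0 + 1ξ₁ − 2ξ₂ = 54.5 → ξ₂ = (1·112.1 − 54.5)/2 = 28.79 mol.
Outlet amounts (n = n₀ + Σ ν·ξ):
  H: 386.5 − 1(112.1) = 274.4
  F: 0 + 1(112.1) − 2(28.79) = 54.5
  D: 0 + 1(28.79) = 28.79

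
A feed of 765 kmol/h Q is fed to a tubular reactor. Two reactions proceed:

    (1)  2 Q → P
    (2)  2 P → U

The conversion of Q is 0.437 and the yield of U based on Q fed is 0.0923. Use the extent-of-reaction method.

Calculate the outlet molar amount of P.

25.9 kmol/h

Conversion of Q: Q consumed = 2ξ₁ = 0.437 × 765 → ξ₁ = 167.2 kmol/h.
Yield of U: 1ξ₂ / 765 = 0.0923 → ξ₂ = 70.61 kmol/h.
Outlet amounts (n = n₀ + Σ ν·ξ):
  Q: 765 − 2(167.2) = 430.7
  P: 0 + 1(167.2) − 2(70.61) = 25.93
  U: 0 + 1(70.61) = 70.61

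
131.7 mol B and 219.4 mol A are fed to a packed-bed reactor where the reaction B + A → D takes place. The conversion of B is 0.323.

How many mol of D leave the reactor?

B reacted = 0.323 × 131.7 = 42.54 mol; ν_B = −1, so ξ = 42.54/1 = 42.54 mol.
Outlet amounts (n = n₀ + ν ξ):
  B: 131.7 − 1(42.54) = 89.16
  A: 219.4 − 1(42.54) = 176.9
  D: 0 + 1(42.54) = 42.54

42.5 mol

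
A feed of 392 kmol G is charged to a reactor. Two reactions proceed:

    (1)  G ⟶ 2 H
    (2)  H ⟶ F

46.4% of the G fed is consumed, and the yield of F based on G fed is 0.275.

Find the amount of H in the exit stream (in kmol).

Conversion of G: G consumed = 1ξ₁ = 0.464 × 392 → ξ₁ = 181.9 kmol.
Yield of F: 1ξ₂ / 392 = 0.275 → ξ₂ = 107.8 kmol.
Outlet amounts (n = n₀ + Σ ν·ξ):
  G: 392 − 1(181.9) = 210.1
  H: 0 + 2(181.9) − 1(107.8) = 256
  F: 0 + 1(107.8) = 107.8

256 kmol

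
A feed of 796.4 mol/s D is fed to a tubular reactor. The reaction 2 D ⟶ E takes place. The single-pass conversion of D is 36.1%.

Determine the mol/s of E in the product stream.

D reacted = 0.361 × 796.4 = 287.5 mol/s; ν_D = −2, so ξ = 287.5/2 = 143.8 mol/s.
Outlet amounts (n = n₀ + ν ξ):
  D: 796.4 − 2(143.8) = 508.9
  E: 0 + 1(143.8) = 143.8

144 mol/s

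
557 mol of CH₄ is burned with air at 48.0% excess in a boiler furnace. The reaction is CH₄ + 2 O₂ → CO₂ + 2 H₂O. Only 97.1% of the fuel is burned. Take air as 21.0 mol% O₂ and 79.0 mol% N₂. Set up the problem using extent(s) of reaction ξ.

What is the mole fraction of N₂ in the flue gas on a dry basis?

0.847

Stoichiometric O₂ = 2 × 557 = 1114 mol; O₂ fed = 1114 × 1.480 = 1649 mol.
N₂ fed = 1649 × 79/21 = 6202 mol.
Fuel reacted = 0.971 × 557 → ξ = 540.8 mol.
Outlet (n = n₀ + ν ξ):
  CH₄: 557 − 1(540.8) = 16.15
  O₂: 1649 − 2(540.8) = 567
  N₂: 6202 (inert)
  CO₂: 0 + 1(540.8) = 540.8
  H₂O: 0 + 2(540.8) = 1082
Dry total = 7326 mol; y_N₂ (dry) = 6202 / 7326 = 0.8466.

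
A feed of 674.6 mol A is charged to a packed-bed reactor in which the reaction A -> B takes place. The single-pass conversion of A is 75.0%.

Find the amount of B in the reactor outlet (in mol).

506 mol

A reacted = 0.75 × 674.6 = 506 mol; ν_A = −1, so ξ = 506/1 = 506 mol.
Outlet amounts (n = n₀ + ν ξ):
  A: 674.6 − 1(506) = 168.6
  B: 0 + 1(506) = 506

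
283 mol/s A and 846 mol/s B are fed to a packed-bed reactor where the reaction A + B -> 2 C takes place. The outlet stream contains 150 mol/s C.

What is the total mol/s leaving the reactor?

1130 mol/s

For C: n = n₀ + 2ξ → 150 = 0 + 2ξ, giving ξ = 75 mol/s.
Outlet amounts (n = n₀ + ν ξ):
  A: 283 − 1(75) = 208
  B: 846 − 1(75) = 771
  C: 0 + 2(75) = 150
Total out = 208 + 771 + 150 = 1129 mol/s.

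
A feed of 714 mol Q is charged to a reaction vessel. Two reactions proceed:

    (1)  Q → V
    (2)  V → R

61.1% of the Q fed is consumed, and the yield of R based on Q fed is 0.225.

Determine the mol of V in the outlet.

276 mol

Conversion of Q: Q consumed = 1ξ₁ = 0.611 × 714 → ξ₁ = 436.3 mol.
Yield of R: 1ξ₂ / 714 = 0.225 → ξ₂ = 160.7 mol.
Outlet amounts (n = n₀ + Σ ν·ξ):
  Q: 714 − 1(436.3) = 277.7
  V: 0 + 1(436.3) − 1(160.7) = 275.6
  R: 0 + 1(160.7) = 160.7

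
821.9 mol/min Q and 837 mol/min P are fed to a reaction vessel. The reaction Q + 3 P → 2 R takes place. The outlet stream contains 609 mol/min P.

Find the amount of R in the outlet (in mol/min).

For P: n = n₀ − 3ξ → 609 = 837 − 3ξ, giving ξ = 76 mol/min.
Outlet amounts (n = n₀ + ν ξ):
  Q: 821.9 − 1(76) = 745.9
  P: 837 − 3(76) = 609
  R: 0 + 2(76) = 152

152 mol/min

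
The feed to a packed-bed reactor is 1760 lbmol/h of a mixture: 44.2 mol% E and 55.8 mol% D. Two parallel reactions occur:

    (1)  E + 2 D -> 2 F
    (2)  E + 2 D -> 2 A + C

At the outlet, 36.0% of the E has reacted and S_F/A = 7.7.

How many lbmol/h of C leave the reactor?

Conversion of E: E consumed = 0.36 × 777.9 = 280.1 lbmol/h = 1ξ₁ + 1ξ₂.
Selectivity: 2ξ₁ / (2ξ₂) = 7.7 → ξ₁ = 7.7 ξ₂.
Substitute: (1·7.7 + 1) ξ₂ = 280.1 → ξ₂ = 32.19 lbmol/h, ξ₁ = 247.9 lbmol/h.
Outlet amounts (n = n₀ + Σ ν·ξ):
  E: 777.9 − 1(247.9) − 1(32.19) = 497.9
  D: 982.1 − 2(247.9) − 2(32.19) = 422
  F: 0 + 2(247.9) = 495.7
  A: 0 + 2(32.19) = 64.38
  C: 0 + 1(32.19) = 32.19

32.2 lbmol/h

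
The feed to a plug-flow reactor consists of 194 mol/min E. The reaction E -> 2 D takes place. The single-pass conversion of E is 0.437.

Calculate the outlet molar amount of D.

E reacted = 0.437 × 194 = 84.78 mol/min; ν_E = −1, so ξ = 84.78/1 = 84.78 mol/min.
Outlet amounts (n = n₀ + ν ξ):
  E: 194 − 1(84.78) = 109.2
  D: 0 + 2(84.78) = 169.6

170 mol/min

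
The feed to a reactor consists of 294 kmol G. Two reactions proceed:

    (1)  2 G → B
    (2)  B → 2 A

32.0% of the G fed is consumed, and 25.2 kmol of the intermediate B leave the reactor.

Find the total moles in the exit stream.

Conversion of G: G consumed = 2ξ₁ = 0.32 × 294 → ξ₁ = 47.04 kmol.
B balance: n_B = 0 + 1ξ₁ − 1ξ₂ = 25.2 → ξ₂ = (1·47.04 − 25.2)/1 = 21.84 kmol.
Outlet amounts (n = n₀ + Σ ν·ξ):
  G: 294 − 2(47.04) = 199.9
  B: 0 + 1(47.04) − 1(21.84) = 25.2
  A: 0 + 2(21.84) = 43.68
Total out = 199.9 + 25.2 + 43.68 = 268.8 kmol.

269 kmol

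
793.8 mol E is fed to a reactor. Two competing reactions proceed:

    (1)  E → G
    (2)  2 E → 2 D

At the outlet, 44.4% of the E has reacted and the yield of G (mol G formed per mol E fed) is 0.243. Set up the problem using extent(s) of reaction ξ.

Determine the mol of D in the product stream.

Yield of G: 1ξ₁ / 793.8 = 0.243 → ξ₁ = 192.9 mol.
Conversion of E: 1ξ₁ + 2ξ₂ = 0.444 × 793.8 = 352.4 → ξ₂ = 79.78 mol.
Outlet amounts (n = n₀ + Σ ν·ξ):
  E: 793.8 − 1(192.9) − 2(79.78) = 441.4
  G: 0 + 1(192.9) = 192.9
  D: 0 + 2(79.78) = 159.6

160 mol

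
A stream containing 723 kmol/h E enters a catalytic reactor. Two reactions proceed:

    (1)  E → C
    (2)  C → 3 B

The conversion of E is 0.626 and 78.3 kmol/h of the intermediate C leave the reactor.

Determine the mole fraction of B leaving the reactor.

Conversion of E: E consumed = 1ξ₁ = 0.626 × 723 → ξ₁ = 452.6 kmol/h.
C balance: n_C = 0 + 1ξ₁ − 1ξ₂ = 78.3 → ξ₂ = (1·452.6 − 78.3)/1 = 374.3 kmol/h.
Outlet amounts (n = n₀ + Σ ν·ξ):
  E: 723 − 1(452.6) = 270.4
  C: 0 + 1(452.6) − 1(374.3) = 78.3
  B: 0 + 3(374.3) = 1123
Total out = 1472 kmol/h; y_B = 1123 / 1472 = 0.763.

0.763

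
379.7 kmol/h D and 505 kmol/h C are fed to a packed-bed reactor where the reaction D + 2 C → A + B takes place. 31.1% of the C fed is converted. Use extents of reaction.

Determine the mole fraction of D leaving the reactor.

C reacted = 0.311 × 505 = 157.1 kmol/h; ν_C = −2, so ξ = 157.1/2 = 78.53 kmol/h.
Outlet amounts (n = n₀ + ν ξ):
  D: 379.7 − 1(78.53) = 301.2
  C: 505 − 2(78.53) = 347.9
  A: 0 + 1(78.53) = 78.53
  B: 0 + 1(78.53) = 78.53
Total out = 806.2 kmol/h; y_D = 301.2 / 806.2 = 0.3736.

0.374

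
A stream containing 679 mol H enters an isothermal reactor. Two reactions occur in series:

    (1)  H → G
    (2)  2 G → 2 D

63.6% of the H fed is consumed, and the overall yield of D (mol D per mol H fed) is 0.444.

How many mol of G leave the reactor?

130 mol

Conversion of H: H consumed = 1ξ₁ = 0.636 × 679 → ξ₁ = 431.8 mol.
Yield of D: 2ξ₂ / 679 = 0.444 → ξ₂ = 150.7 mol.
Outlet amounts (n = n₀ + Σ ν·ξ):
  H: 679 − 1(431.8) = 247.2
  G: 0 + 1(431.8) − 2(150.7) = 130.4
  D: 0 + 2(150.7) = 301.5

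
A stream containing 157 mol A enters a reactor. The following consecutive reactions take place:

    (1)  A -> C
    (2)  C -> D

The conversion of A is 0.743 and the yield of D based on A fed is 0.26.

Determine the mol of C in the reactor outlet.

75.8 mol

Conversion of A: A consumed = 1ξ₁ = 0.743 × 157 → ξ₁ = 116.7 mol.
Yield of D: 1ξ₂ / 157 = 0.26 → ξ₂ = 40.82 mol.
Outlet amounts (n = n₀ + Σ ν·ξ):
  A: 157 − 1(116.7) = 40.35
  C: 0 + 1(116.7) − 1(40.82) = 75.83
  D: 0 + 1(40.82) = 40.82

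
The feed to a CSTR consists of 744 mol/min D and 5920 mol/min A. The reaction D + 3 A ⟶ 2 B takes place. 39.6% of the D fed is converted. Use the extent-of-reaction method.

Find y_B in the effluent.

0.097

D reacted = 0.396 × 744 = 294.6 mol/min; ν_D = −1, so ξ = 294.6/1 = 294.6 mol/min.
Outlet amounts (n = n₀ + ν ξ):
  D: 744 − 1(294.6) = 449.4
  A: 5920 − 3(294.6) = 5036
  B: 0 + 2(294.6) = 589.2
Total out = 6075 mol/min; y_B = 589.2 / 6075 = 0.097.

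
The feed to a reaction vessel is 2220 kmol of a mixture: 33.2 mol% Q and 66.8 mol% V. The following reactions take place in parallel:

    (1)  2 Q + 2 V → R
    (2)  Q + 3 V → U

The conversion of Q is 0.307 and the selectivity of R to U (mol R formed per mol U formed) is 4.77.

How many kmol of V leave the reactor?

1210 kmol

Conversion of Q: Q consumed = 0.307 × 737 = 226.3 kmol = 2ξ₁ + 1ξ₂.
Selectivity: 1ξ₁ / (1ξ₂) = 4.77 → ξ₁ = 4.77 ξ₂.
Substitute: (2·4.77 + 1) ξ₂ = 226.3 → ξ₂ = 21.47 kmol, ξ₁ = 102.4 kmol.
Outlet amounts (n = n₀ + Σ ν·ξ):
  Q: 737 − 2(102.4) − 1(21.47) = 510.8
  V: 1483 − 2(102.4) − 3(21.47) = 1214
  R: 0 + 1(102.4) = 102.4
  U: 0 + 1(21.47) = 21.47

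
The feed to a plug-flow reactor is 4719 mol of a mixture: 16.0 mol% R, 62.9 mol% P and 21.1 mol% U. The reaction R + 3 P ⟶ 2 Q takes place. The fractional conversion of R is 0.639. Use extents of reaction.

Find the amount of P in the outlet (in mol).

1520 mol

R reacted = 0.639 × 755 = 482.5 mol; ν_R = −1, so ξ = 482.5/1 = 482.5 mol.
Outlet amounts (n = n₀ + ν ξ):
  R: 755 − 1(482.5) = 272.6
  P: 2968 − 3(482.5) = 1521
  Q: 0 + 2(482.5) = 964.9
  U: 995.7 (inert)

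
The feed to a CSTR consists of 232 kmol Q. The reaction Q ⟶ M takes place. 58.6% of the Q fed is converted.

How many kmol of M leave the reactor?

136 kmol

Q reacted = 0.586 × 232 = 136 kmol; ν_Q = −1, so ξ = 136/1 = 136 kmol.
Outlet amounts (n = n₀ + ν ξ):
  Q: 232 − 1(136) = 96.05
  M: 0 + 1(136) = 136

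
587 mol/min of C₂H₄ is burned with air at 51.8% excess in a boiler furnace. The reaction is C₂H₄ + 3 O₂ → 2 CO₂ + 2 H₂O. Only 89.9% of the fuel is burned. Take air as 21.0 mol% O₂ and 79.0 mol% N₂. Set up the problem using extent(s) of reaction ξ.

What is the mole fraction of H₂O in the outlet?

Stoichiometric O₂ = 3 × 587 = 1761 mol/min; O₂ fed = 1761 × 1.518 = 2673 mol/min.
N₂ fed = 2673 × 79/21 = 10060 mol/min.
Fuel reacted = 0.899 × 587 → ξ = 527.7 mol/min.
Outlet (n = n₀ + ν ξ):
  C₂H₄: 587 − 1(527.7) = 59.29
  O₂: 2673 − 3(527.7) = 1090
  N₂: 10060 (inert)
  CO₂: 0 + 2(527.7) = 1055
  H₂O: 0 + 2(527.7) = 1055
Total out = 13320 mol/min; y_H₂O = 1055 / 13320 = 0.07926.

0.0793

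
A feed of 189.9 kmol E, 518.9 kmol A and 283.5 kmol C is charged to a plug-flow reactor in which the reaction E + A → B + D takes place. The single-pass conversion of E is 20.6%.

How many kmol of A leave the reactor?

E reacted = 0.206 × 189.9 = 39.12 kmol; ν_E = −1, so ξ = 39.12/1 = 39.12 kmol.
Outlet amounts (n = n₀ + ν ξ):
  E: 189.9 − 1(39.12) = 150.8
  A: 518.9 − 1(39.12) = 479.8
  B: 0 + 1(39.12) = 39.12
  D: 0 + 1(39.12) = 39.12
  C: 283.5 (inert)

480 kmol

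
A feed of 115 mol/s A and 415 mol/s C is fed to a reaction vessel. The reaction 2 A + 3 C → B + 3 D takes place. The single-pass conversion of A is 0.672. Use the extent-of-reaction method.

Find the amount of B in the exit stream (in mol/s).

38.6 mol/s

A reacted = 0.672 × 115 = 77.28 mol/s; ν_A = −2, so ξ = 77.28/2 = 38.64 mol/s.
Outlet amounts (n = n₀ + ν ξ):
  A: 115 − 2(38.64) = 37.72
  C: 415 − 3(38.64) = 299.1
  B: 0 + 1(38.64) = 38.64
  D: 0 + 3(38.64) = 115.9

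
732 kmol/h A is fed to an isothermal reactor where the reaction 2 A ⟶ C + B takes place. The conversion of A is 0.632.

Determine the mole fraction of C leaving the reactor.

0.316

A reacted = 0.632 × 732 = 462.6 kmol/h; ν_A = −2, so ξ = 462.6/2 = 231.3 kmol/h.
Outlet amounts (n = n₀ + ν ξ):
  A: 732 − 2(231.3) = 269.4
  C: 0 + 1(231.3) = 231.3
  B: 0 + 1(231.3) = 231.3
Total out = 732 kmol/h; y_C = 231.3 / 732 = 0.316.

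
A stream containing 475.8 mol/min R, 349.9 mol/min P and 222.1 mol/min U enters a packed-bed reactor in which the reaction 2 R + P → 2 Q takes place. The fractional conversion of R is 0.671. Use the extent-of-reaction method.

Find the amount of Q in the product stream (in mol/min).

R reacted = 0.671 × 475.8 = 319.3 mol/min; ν_R = −2, so ξ = 319.3/2 = 159.6 mol/min.
Outlet amounts (n = n₀ + ν ξ):
  R: 475.8 − 2(159.6) = 156.5
  P: 349.9 − 1(159.6) = 190.3
  Q: 0 + 2(159.6) = 319.3
  U: 222.1 (inert)

319 mol/min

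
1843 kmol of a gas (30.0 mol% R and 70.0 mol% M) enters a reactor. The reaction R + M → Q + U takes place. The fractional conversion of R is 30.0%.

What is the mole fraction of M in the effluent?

0.61

R reacted = 0.3 × 552.9 = 165.9 kmol; ν_R = −1, so ξ = 165.9/1 = 165.9 kmol.
Outlet amounts (n = n₀ + ν ξ):
  R: 552.9 − 1(165.9) = 387
  M: 1290 − 1(165.9) = 1124
  Q: 0 + 1(165.9) = 165.9
  U: 0 + 1(165.9) = 165.9
Total out = 1843 kmol; y_M = 1124 / 1843 = 0.61.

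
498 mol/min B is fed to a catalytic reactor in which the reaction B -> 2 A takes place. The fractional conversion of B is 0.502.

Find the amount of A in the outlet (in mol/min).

B reacted = 0.502 × 498 = 250 mol/min; ν_B = −1, so ξ = 250/1 = 250 mol/min.
Outlet amounts (n = n₀ + ν ξ):
  B: 498 − 1(250) = 248
  A: 0 + 2(250) = 500

500 mol/min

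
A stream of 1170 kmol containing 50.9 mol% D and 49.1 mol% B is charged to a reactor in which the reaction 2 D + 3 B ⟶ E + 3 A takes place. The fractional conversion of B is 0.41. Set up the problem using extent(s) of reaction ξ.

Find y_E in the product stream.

B reacted = 0.41 × 574.5 = 235.5 kmol; ν_B = −3, so ξ = 235.5/3 = 78.51 kmol.
Outlet amounts (n = n₀ + ν ξ):
  D: 595.5 − 2(78.51) = 438.5
  B: 574.5 − 3(78.51) = 338.9
  E: 0 + 1(78.51) = 78.51
  A: 0 + 3(78.51) = 235.5
Total out = 1091 kmol; y_E = 78.51 / 1091 = 0.07193.

0.0719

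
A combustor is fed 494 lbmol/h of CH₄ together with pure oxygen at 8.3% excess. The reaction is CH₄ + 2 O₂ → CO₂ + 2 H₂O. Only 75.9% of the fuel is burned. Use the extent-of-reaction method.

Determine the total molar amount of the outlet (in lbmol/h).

1560 lbmol/h

Stoichiometric O₂ = 2 × 494 = 988 lbmol/h; O₂ fed = 988 × 1.083 = 1070 lbmol/h.
Fuel reacted = 0.759 × 494 → ξ = 374.9 lbmol/h.
Outlet (n = n₀ + ν ξ):
  CH₄: 494 − 1(374.9) = 119.1
  O₂: 1070 − 2(374.9) = 320.1
  CO₂: 0 + 1(374.9) = 374.9
  H₂O: 0 + 2(374.9) = 749.9
Total out = 119.1 + 320.1 + 374.9 + 749.9 = 1564 lbmol/h.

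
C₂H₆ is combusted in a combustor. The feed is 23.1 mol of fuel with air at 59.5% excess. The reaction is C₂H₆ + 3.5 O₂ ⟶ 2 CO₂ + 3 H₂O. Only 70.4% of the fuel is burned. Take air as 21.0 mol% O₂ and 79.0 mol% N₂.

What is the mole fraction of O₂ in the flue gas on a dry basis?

Stoichiometric O₂ = 3.5 × 23.1 = 80.85 mol; O₂ fed = 80.85 × 1.595 = 129 mol.
N₂ fed = 129 × 79/21 = 485.1 mol.
Fuel reacted = 0.704 × 23.1 → ξ = 16.26 mol.
Outlet (n = n₀ + ν ξ):
  C₂H₆: 23.1 − 1(16.26) = 6.838
  O₂: 129 − 3.5(16.26) = 72.04
  N₂: 485.1 (inert)
  CO₂: 0 + 2(16.26) = 32.52
  H₂O: 0 + 3(16.26) = 48.79
Dry total = 596.5 mol; y_O₂ (dry) = 72.04 / 596.5 = 0.1208.

0.121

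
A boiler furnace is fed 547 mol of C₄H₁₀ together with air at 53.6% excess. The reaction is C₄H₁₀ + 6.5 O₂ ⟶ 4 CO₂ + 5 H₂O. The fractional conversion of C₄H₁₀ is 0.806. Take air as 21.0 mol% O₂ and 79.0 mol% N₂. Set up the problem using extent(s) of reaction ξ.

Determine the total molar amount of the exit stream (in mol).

27200 mol

Stoichiometric O₂ = 6.5 × 547 = 3556 mol; O₂ fed = 3556 × 1.536 = 5461 mol.
N₂ fed = 5461 × 79/21 = 20540 mol.
Fuel reacted = 0.806 × 547 → ξ = 440.9 mol.
Outlet (n = n₀ + ν ξ):
  C₄H₁₀: 547 − 1(440.9) = 106.1
  O₂: 5461 − 6.5(440.9) = 2596
  N₂: 20540 (inert)
  CO₂: 0 + 4(440.9) = 1764
  H₂O: 0 + 5(440.9) = 2204
Total out = 106.1 + 2596 + 20540 + 1764 + 2204 = 27210 mol.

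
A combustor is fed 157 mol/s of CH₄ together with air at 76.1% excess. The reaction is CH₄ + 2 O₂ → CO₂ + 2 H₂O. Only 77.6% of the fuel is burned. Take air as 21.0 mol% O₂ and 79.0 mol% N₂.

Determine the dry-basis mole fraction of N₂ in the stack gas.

Stoichiometric O₂ = 2 × 157 = 314 mol/s; O₂ fed = 314 × 1.761 = 553 mol/s.
N₂ fed = 553 × 79/21 = 2080 mol/s.
Fuel reacted = 0.776 × 157 → ξ = 121.8 mol/s.
Outlet (n = n₀ + ν ξ):
  CH₄: 157 − 1(121.8) = 35.17
  O₂: 553 − 2(121.8) = 309.3
  N₂: 2080 (inert)
  CO₂: 0 + 1(121.8) = 121.8
  H₂O: 0 + 2(121.8) = 243.7
Dry total = 2546 mol/s; y_N₂ (dry) = 2080 / 2546 = 0.8169.

0.817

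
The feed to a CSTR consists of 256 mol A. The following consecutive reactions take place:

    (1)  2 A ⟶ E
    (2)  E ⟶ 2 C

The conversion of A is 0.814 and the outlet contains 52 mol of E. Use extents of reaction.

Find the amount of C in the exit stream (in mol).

Conversion of A: A consumed = 2ξ₁ = 0.814 × 256 → ξ₁ = 104.2 mol.
E balance: n_E = 0 + 1ξ₁ − 1ξ₂ = 52 → ξ₂ = (1·104.2 − 52)/1 = 52.19 mol.
Outlet amounts (n = n₀ + Σ ν·ξ):
  A: 256 − 2(104.2) = 47.62
  E: 0 + 1(104.2) − 1(52.19) = 52
  C: 0 + 2(52.19) = 104.4

104 mol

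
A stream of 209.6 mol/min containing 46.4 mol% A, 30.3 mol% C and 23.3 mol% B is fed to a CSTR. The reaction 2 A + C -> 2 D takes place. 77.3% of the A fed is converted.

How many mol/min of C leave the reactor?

25.9 mol/min

A reacted = 0.773 × 97.25 = 75.18 mol/min; ν_A = −2, so ξ = 75.18/2 = 37.59 mol/min.
Outlet amounts (n = n₀ + ν ξ):
  A: 97.25 − 2(37.59) = 22.08
  C: 63.51 − 1(37.59) = 25.92
  D: 0 + 2(37.59) = 75.18
  B: 48.84 (inert)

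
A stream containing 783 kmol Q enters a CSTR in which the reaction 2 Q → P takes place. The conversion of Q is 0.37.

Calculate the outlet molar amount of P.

Q reacted = 0.37 × 783 = 289.7 kmol; ν_Q = −2, so ξ = 289.7/2 = 144.9 kmol.
Outlet amounts (n = n₀ + ν ξ):
  Q: 783 − 2(144.9) = 493.3
  P: 0 + 1(144.9) = 144.9

145 kmol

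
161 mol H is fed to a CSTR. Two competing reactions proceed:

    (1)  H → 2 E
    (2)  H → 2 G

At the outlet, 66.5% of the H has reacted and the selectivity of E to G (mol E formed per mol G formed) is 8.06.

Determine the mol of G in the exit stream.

23.6 mol

Conversion of H: H consumed = 0.665 × 161 = 107.1 mol = 1ξ₁ + 1ξ₂.
Selectivity: 2ξ₁ / (2ξ₂) = 8.06 → ξ₁ = 8.06 ξ₂.
Substitute: (1·8.06 + 1) ξ₂ = 107.1 → ξ₂ = 11.82 mol, ξ₁ = 95.25 mol.
Outlet amounts (n = n₀ + Σ ν·ξ):
  H: 161 − 1(95.25) − 1(11.82) = 53.94
  E: 0 + 2(95.25) = 190.5
  G: 0 + 2(11.82) = 23.63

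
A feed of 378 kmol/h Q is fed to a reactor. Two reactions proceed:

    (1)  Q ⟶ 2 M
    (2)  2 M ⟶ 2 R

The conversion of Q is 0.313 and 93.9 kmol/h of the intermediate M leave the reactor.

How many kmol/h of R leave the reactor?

Conversion of Q: Q consumed = 1ξ₁ = 0.313 × 378 → ξ₁ = 118.3 kmol/h.
M balance: n_M = 0 + 2ξ₁ − 2ξ₂ = 93.9 → ξ₂ = (2·118.3 − 93.9)/2 = 71.36 kmol/h.
Outlet amounts (n = n₀ + Σ ν·ξ):
  Q: 378 − 1(118.3) = 259.7
  M: 0 + 2(118.3) − 2(71.36) = 93.9
  R: 0 + 2(71.36) = 142.7

143 kmol/h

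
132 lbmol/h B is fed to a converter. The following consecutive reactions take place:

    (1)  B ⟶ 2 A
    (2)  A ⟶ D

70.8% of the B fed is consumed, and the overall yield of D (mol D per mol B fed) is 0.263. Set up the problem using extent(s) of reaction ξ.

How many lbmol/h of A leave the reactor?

152 lbmol/h

Conversion of B: B consumed = 1ξ₁ = 0.708 × 132 → ξ₁ = 93.46 lbmol/h.
Yield of D: 1ξ₂ / 132 = 0.263 → ξ₂ = 34.72 lbmol/h.
Outlet amounts (n = n₀ + Σ ν·ξ):
  B: 132 − 1(93.46) = 38.54
  A: 0 + 2(93.46) − 1(34.72) = 152.2
  D: 0 + 1(34.72) = 34.72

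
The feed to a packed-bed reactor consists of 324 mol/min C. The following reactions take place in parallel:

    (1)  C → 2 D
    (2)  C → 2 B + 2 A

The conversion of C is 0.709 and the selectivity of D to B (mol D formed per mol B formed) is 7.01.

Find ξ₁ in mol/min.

Conversion of C: C consumed = 0.709 × 324 = 229.7 mol/min = 1ξ₁ + 1ξ₂.
Selectivity: 2ξ₁ / (2ξ₂) = 7.01 → ξ₁ = 7.01 ξ₂.
Substitute: (1·7.01 + 1) ξ₂ = 229.7 → ξ₂ = 28.68 mol/min, ξ₁ = 201 mol/min.
Outlet amounts (n = n₀ + Σ ν·ξ):
  C: 324 − 1(201) − 1(28.68) = 94.28
  D: 0 + 2(201) = 402.1
  B: 0 + 2(28.68) = 57.36
  A: 0 + 2(28.68) = 57.36

ξ₁ = 201 mol/min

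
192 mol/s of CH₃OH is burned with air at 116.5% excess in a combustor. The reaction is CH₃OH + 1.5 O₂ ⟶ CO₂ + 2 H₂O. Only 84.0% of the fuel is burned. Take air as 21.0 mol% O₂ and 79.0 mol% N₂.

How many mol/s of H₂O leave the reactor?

Stoichiometric O₂ = 1.5 × 192 = 288 mol/s; O₂ fed = 288 × 2.165 = 623.5 mol/s.
N₂ fed = 623.5 × 79/21 = 2346 mol/s.
Fuel reacted = 0.84 × 192 → ξ = 161.3 mol/s.
Outlet (n = n₀ + ν ξ):
  CH₃OH: 192 − 1(161.3) = 30.72
  O₂: 623.5 − 1.5(161.3) = 381.6
  N₂: 2346 (inert)
  CO₂: 0 + 1(161.3) = 161.3
  H₂O: 0 + 2(161.3) = 322.6

323 mol/s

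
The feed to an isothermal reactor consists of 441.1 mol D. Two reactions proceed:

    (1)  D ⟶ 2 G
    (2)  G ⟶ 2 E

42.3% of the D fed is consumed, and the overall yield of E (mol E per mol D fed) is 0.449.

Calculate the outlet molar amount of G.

Conversion of D: D consumed = 1ξ₁ = 0.423 × 441.1 → ξ₁ = 186.6 mol.
Yield of E: 2ξ₂ / 441.1 = 0.449 → ξ₂ = 99.03 mol.
Outlet amounts (n = n₀ + Σ ν·ξ):
  D: 441.1 − 1(186.6) = 254.5
  G: 0 + 2(186.6) − 1(99.03) = 274.1
  E: 0 + 2(99.03) = 198.1

274 mol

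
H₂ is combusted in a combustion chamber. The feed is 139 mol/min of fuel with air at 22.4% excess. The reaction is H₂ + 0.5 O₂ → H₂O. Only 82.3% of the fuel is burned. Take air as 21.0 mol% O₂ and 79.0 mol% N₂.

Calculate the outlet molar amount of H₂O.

114 mol/min

Stoichiometric O₂ = 0.5 × 139 = 69.5 mol/min; O₂ fed = 69.5 × 1.224 = 85.07 mol/min.
N₂ fed = 85.07 × 79/21 = 320 mol/min.
Fuel reacted = 0.823 × 139 → ξ = 114.4 mol/min.
Outlet (n = n₀ + ν ξ):
  H₂: 139 − 1(114.4) = 24.6
  O₂: 85.07 − 0.5(114.4) = 27.87
  N₂: 320 (inert)
  H₂O: 0 + 1(114.4) = 114.4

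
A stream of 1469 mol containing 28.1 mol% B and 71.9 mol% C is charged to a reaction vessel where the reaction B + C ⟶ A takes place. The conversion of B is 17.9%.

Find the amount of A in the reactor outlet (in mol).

B reacted = 0.179 × 412.8 = 73.89 mol; ν_B = −1, so ξ = 73.89/1 = 73.89 mol.
Outlet amounts (n = n₀ + ν ξ):
  B: 412.8 − 1(73.89) = 338.9
  C: 1056 − 1(73.89) = 982.3
  A: 0 + 1(73.89) = 73.89

73.9 mol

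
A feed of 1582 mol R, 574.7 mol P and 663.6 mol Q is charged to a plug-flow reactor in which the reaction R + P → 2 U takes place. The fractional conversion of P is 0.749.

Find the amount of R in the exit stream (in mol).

1150 mol

P reacted = 0.749 × 574.7 = 430.5 mol; ν_P = −1, so ξ = 430.5/1 = 430.5 mol.
Outlet amounts (n = n₀ + ν ξ):
  R: 1582 − 1(430.5) = 1152
  P: 574.7 − 1(430.5) = 144.2
  U: 0 + 2(430.5) = 860.9
  Q: 663.6 (inert)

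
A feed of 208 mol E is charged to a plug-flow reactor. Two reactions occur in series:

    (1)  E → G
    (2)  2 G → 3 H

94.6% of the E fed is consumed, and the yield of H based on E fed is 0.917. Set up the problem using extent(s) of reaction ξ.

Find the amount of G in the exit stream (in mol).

69.6 mol

Conversion of E: E consumed = 1ξ₁ = 0.946 × 208 → ξ₁ = 196.8 mol.
Yield of H: 3ξ₂ / 208 = 0.917 → ξ₂ = 63.58 mol.
Outlet amounts (n = n₀ + Σ ν·ξ):
  E: 208 − 1(196.8) = 11.23
  G: 0 + 1(196.8) − 2(63.58) = 69.61
  H: 0 + 3(63.58) = 190.7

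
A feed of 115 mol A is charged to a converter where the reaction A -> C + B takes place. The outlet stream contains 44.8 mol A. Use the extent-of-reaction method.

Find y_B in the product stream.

For A: n = n₀ − 1ξ → 44.8 = 115 − 1ξ, giving ξ = 70.2 mol.
Outlet amounts (n = n₀ + ν ξ):
  A: 115 − 1(70.2) = 44.8
  C: 0 + 1(70.2) = 70.2
  B: 0 + 1(70.2) = 70.2
Total out = 185.2 mol; y_B = 70.2 / 185.2 = 0.379.

0.379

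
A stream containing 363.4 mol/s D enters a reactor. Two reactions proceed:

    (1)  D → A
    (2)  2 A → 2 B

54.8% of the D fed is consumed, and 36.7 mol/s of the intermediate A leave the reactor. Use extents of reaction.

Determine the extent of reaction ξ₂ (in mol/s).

ξ₂ = 81.2 mol/s

Conversion of D: D consumed = 1ξ₁ = 0.548 × 363.4 → ξ₁ = 199.1 mol/s.
A balance: n_A = 0 + 1ξ₁ − 2ξ₂ = 36.7 → ξ₂ = (1·199.1 − 36.7)/2 = 81.22 mol/s.
Outlet amounts (n = n₀ + Σ ν·ξ):
  D: 363.4 − 1(199.1) = 164.3
  A: 0 + 1(199.1) − 2(81.22) = 36.7
  B: 0 + 2(81.22) = 162.4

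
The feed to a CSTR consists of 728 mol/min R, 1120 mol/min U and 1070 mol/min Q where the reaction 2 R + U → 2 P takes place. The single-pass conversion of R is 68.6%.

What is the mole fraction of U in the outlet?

0.326

R reacted = 0.686 × 728 = 499.4 mol/min; ν_R = −2, so ξ = 499.4/2 = 249.7 mol/min.
Outlet amounts (n = n₀ + ν ξ):
  R: 728 − 2(249.7) = 228.6
  U: 1120 − 1(249.7) = 870.3
  P: 0 + 2(249.7) = 499.4
  Q: 1070 (inert)
Total out = 2668 mol/min; y_U = 870.3 / 2668 = 0.3262.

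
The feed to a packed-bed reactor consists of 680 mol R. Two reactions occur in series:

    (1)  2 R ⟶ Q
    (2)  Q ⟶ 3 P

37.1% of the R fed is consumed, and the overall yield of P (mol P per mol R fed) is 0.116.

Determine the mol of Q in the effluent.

99.8 mol

Conversion of R: R consumed = 2ξ₁ = 0.371 × 680 → ξ₁ = 126.1 mol.
Yield of P: 3ξ₂ / 680 = 0.116 → ξ₂ = 26.29 mol.
Outlet amounts (n = n₀ + Σ ν·ξ):
  R: 680 − 2(126.1) = 427.7
  Q: 0 + 1(126.1) − 1(26.29) = 99.85
  P: 0 + 3(26.29) = 78.88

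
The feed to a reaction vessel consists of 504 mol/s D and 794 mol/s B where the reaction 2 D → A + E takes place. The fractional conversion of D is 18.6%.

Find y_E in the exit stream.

0.0361

D reacted = 0.186 × 504 = 93.74 mol/s; ν_D = −2, so ξ = 93.74/2 = 46.87 mol/s.
Outlet amounts (n = n₀ + ν ξ):
  D: 504 − 2(46.87) = 410.3
  A: 0 + 1(46.87) = 46.87
  E: 0 + 1(46.87) = 46.87
  B: 794 (inert)
Total out = 1298 mol/s; y_E = 46.87 / 1298 = 0.03611.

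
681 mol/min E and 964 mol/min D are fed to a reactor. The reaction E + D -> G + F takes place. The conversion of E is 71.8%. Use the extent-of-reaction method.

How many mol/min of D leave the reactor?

E reacted = 0.718 × 681 = 489 mol/min; ν_E = −1, so ξ = 489/1 = 489 mol/min.
Outlet amounts (n = n₀ + ν ξ):
  E: 681 − 1(489) = 192
  D: 964 − 1(489) = 475
  G: 0 + 1(489) = 489
  F: 0 + 1(489) = 489

475 mol/min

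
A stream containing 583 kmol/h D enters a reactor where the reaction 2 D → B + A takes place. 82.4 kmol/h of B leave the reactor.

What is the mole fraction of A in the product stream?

0.141

For B: n = n₀ + 1ξ → 82.4 = 0 + 1ξ, giving ξ = 82.4 kmol/h.
Outlet amounts (n = n₀ + ν ξ):
  D: 583 − 2(82.4) = 418.2
  B: 0 + 1(82.4) = 82.4
  A: 0 + 1(82.4) = 82.4
Total out = 583 kmol/h; y_A = 82.4 / 583 = 0.1413.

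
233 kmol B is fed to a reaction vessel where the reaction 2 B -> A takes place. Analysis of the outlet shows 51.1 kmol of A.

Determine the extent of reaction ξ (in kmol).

ξ = 51.1 kmol

For A: n = n₀ + 1ξ → 51.1 = 0 + 1ξ, giving ξ = 51.1 kmol.
Outlet amounts (n = n₀ + ν ξ):
  B: 233 − 2(51.1) = 130.8
  A: 0 + 1(51.1) = 51.1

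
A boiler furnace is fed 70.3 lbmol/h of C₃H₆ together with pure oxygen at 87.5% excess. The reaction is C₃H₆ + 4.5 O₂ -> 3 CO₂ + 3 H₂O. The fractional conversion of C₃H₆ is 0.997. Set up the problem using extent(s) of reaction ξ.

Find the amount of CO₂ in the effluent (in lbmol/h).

Stoichiometric O₂ = 4.5 × 70.3 = 316.3 lbmol/h; O₂ fed = 316.3 × 1.875 = 593.2 lbmol/h.
Fuel reacted = 0.997 × 70.3 → ξ = 70.09 lbmol/h.
Outlet (n = n₀ + ν ξ):
  C₃H₆: 70.3 − 1(70.09) = 0.2109
  O₂: 593.2 − 4.5(70.09) = 277.8
  CO₂: 0 + 3(70.09) = 210.3
  H₂O: 0 + 3(70.09) = 210.3

210 lbmol/h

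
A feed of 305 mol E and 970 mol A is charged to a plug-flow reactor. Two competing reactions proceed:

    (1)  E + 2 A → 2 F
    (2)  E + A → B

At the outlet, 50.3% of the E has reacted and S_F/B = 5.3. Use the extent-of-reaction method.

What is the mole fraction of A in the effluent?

0.629

Conversion of E: E consumed = 0.503 × 305 = 153.4 mol = 1ξ₁ + 1ξ₂.
Selectivity: 2ξ₁ / (1ξ₂) = 5.3 → ξ₁ = 2.65 ξ₂.
Substitute: (1·2.65 + 1) ξ₂ = 153.4 → ξ₂ = 42.03 mol, ξ₁ = 111.4 mol.
Outlet amounts (n = n₀ + Σ ν·ξ):
  E: 305 − 1(111.4) − 1(42.03) = 151.6
  A: 970 − 2(111.4) − 1(42.03) = 705.2
  F: 0 + 2(111.4) = 222.8
  B: 0 + 1(42.03) = 42.03
Total out = 1122 mol; y_A = 705.2 / 1122 = 0.6288.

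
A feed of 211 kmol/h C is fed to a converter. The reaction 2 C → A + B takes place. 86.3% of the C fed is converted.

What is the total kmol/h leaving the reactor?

C reacted = 0.863 × 211 = 182.1 kmol/h; ν_C = −2, so ξ = 182.1/2 = 91.05 kmol/h.
Outlet amounts (n = n₀ + ν ξ):
  C: 211 − 2(91.05) = 28.91
  A: 0 + 1(91.05) = 91.05
  B: 0 + 1(91.05) = 91.05
Total out = 28.91 + 91.05 + 91.05 = 211 kmol/h.

211 kmol/h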